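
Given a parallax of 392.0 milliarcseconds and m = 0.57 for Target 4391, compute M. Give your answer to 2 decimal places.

d = 1/p = 1/0.3920″ = 2.551 pc.
m − M = 5 log₁₀(2.551) − 5 = 2.0336 − 5 = -2.9664.
M = m − (m − M) = 0.57 − (-2.9664) = 3.54.

M = 3.54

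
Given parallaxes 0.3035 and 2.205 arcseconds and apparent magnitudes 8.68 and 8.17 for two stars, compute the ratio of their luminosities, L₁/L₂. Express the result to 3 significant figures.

L₁/L₂ = 33.0

d₁ = 1/p₁ = 1/0.3035″ = 3.2949 pc; d₂ = 1/p₂ = 1/2.205″ = 0.45351 pc.
M₁ = m₁ − 5 log₁₀ d₁ + 5 = 8.68 − 2.5892 + 5 = 11.0908.
M₂ = 8.17 − (-1.7171) + 5 = 14.8871.
L₁/L₂ = 10^(0.4(M₂ − M₁)) = 10^(0.4 × 3.7963) = 10^1.51852 = 33.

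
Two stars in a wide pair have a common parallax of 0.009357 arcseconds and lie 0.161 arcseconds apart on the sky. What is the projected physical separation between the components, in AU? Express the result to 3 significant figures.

17.2 AU

d = 1/p = 1/0.009357″ = 106.87 pc.
At distance d (pc), an angle of θ arcsec spans θ·d AU: s = 0.161 × 106.87 = 17.206 AU.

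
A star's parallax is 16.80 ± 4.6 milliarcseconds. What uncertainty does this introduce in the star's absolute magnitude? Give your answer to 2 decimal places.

M = m − 5 log₁₀ d + 5 = m + 5 log₁₀ p + 5, so ∂M/∂p = 5/(p ln 10).
σ_M = (5/ln 10) · (σ_p/p) = 2.1715 × 4.6/16.80 = 2.1715 × 0.27381 = 0.59458.

σ_M = 0.59 mag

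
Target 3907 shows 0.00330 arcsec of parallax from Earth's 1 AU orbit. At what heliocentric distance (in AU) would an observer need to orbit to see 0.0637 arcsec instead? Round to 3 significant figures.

19.3 AU

Parallax scales linearly with baseline: p ∝ B, so B = p_target / p_Earth × 1 AU.
B = 0.0637 / 0.00330 = 19.303 AU.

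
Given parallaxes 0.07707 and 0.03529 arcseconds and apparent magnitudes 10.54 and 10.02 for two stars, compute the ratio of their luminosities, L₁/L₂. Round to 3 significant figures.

L₁/L₂ = 0.130

d₁ = 1/p₁ = 1/0.07707″ = 12.975 pc; d₂ = 1/p₂ = 1/0.03529″ = 28.337 pc.
M₁ = m₁ − 5 log₁₀ d₁ + 5 = 10.54 − 5.5655 + 5 = 9.9745.
M₂ = 10.02 − 7.2618 + 5 = 7.7582.
L₁/L₂ = 10^(0.4(M₂ − M₁)) = 10^(0.4 × (-2.2163)) = 10^(-0.88652) = 0.12986.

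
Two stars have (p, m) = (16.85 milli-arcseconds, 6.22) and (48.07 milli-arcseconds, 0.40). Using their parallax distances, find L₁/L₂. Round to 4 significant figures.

L₁/L₂ = 0.03824

d₁ = 1/p₁ = 1/0.01685″ = 59.347 pc; d₂ = 1/p₂ = 1/0.04807″ = 20.803 pc.
M₁ = m₁ − 5 log₁₀ d₁ + 5 = 6.22 − 8.8670 + 5 = 2.3530.
M₂ = 0.40 − 6.5906 + 5 = -1.1906.
L₁/L₂ = 10^(0.4(M₂ − M₁)) = 10^(0.4 × (-3.5436)) = 10^(-1.41744) = 0.038244.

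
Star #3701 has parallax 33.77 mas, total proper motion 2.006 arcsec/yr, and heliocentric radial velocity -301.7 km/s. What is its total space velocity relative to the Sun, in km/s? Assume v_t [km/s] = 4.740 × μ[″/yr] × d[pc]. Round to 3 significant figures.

413 km/s

d = 1/p = 1/0.03377″ = 29.612 pc.
v_t = 4.740 μ d = 4.740 × 2.006 × 29.612 = 281.56 km/s.
v = √(v_r² + v_t²) = √((-301.7)² + 281.56²) = √170299 = 412.67 km/s.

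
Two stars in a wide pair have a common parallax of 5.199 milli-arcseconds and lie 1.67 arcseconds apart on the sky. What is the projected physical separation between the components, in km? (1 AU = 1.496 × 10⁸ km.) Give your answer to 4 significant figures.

d = 1/p = 1/0.005199″ = 192.34 pc.
At distance d (pc), an angle of θ arcsec spans θ·d AU: s = 1.67 × 192.34 = 321.21 AU.
= 321.21 × 1.496 × 10⁸ km = 4.8053 × 10^10 km.

4.805 × 10^10 km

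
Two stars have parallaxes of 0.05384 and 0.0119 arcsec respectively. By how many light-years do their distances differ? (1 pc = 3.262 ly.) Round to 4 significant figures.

d_A = 1/0.05384″ = 18.574 pc; d_B = 1/0.01190″ = 84.034 pc.
|d_B − d_A| = |84.034 − 18.574| = 65.46 pc = 65.46 × 3.262 ly = 213.53 ly.

213.5 ly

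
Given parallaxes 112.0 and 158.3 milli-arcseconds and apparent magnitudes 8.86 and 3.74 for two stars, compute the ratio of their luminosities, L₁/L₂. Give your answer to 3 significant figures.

L₁/L₂ = 0.0179

d₁ = 1/p₁ = 1/0.1120″ = 8.9286 pc; d₂ = 1/p₂ = 1/0.1583″ = 6.3171 pc.
M₁ = m₁ − 5 log₁₀ d₁ + 5 = 8.86 − 4.7539 + 5 = 9.1061.
M₂ = 3.74 − 4.0026 + 5 = 4.7374.
L₁/L₂ = 10^(0.4(M₂ − M₁)) = 10^(0.4 × (-4.3687)) = 10^(-1.74748) = 0.017886.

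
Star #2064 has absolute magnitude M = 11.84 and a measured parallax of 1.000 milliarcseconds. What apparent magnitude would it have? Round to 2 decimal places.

d = 1/p = 1/0.001000″ = 1000 pc.
m − M = 5 log₁₀ d − 5 = 5 log₁₀(1000) − 5 = 15.0000 − 5 = 10.0000.
m = M + (m − M) = 11.84 + 10.0000 = 21.84.

m = 21.84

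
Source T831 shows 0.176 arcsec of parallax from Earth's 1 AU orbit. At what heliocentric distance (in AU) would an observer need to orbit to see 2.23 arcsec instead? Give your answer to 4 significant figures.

Parallax scales linearly with baseline: p ∝ B, so B = p_target / p_Earth × 1 AU.
B = 2.23 / 0.176 = 12.67 AU.

12.67 AU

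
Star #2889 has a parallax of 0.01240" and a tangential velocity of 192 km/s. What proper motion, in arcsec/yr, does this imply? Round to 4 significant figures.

d = 1/p = 1/0.01240″ = 80.645 pc.
μ = v_t / (4.74 d) = 192 / (4.74 × 80.645) = 192 / 382.26 = 0.50228 ″/yr.

0.5023 arcsec/yr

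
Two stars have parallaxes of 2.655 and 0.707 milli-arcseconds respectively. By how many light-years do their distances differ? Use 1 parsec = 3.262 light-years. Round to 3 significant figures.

3390 ly

d_A = 1/0.002655″ = 376.65 pc; d_B = 1/0.0007070″ = 1414.4 pc.
|d_B − d_A| = |1414.4 − 376.65| = 1037.8 pc = 1037.8 × 3.262 ly = 3385.3 ly.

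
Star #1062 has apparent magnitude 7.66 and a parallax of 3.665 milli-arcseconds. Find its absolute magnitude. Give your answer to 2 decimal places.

M = 0.48

d = 1/p = 1/0.003665″ = 272.85 pc.
m − M = 5 log₁₀(272.85) − 5 = 12.1796 − 5 = 7.1796.
M = m − (m − M) = 7.66 − 7.1796 = 0.48.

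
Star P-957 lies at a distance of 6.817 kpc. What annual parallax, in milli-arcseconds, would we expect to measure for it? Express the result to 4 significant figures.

0.1467 mas

d = 6.817 kpc = 6817 pc.
p = 1/d = 1/6817 = 0.00014669 arcsec.
= 0.00014669 × 1000 = 0.14669 mas.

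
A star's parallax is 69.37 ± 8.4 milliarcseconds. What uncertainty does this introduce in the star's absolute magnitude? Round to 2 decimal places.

M = m − 5 log₁₀ d + 5 = m + 5 log₁₀ p + 5, so ∂M/∂p = 5/(p ln 10).
σ_M = (5/ln 10) · (σ_p/p) = 2.1715 × 8.4/69.37 = 2.1715 × 0.12109 = 0.26295.

σ_M = 0.26 mag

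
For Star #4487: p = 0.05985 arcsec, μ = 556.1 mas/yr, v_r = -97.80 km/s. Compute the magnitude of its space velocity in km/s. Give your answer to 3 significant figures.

d = 1/p = 1/0.05985″ = 16.708 pc.
μ = 556.1 mas/yr = 0.5561 ″/yr.
v_t = 4.740 μ d = 4.740 × 0.5561 × 16.708 = 44.041 km/s.
v = √(v_r² + v_t²) = √((-97.80)² + 44.041²) = √11504.4 = 107.26 km/s.

107 km/s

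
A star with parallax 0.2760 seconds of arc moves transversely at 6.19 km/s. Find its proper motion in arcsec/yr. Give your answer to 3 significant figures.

d = 1/p = 1/0.2760″ = 3.6232 pc.
μ = v_t / (4.74 d) = 6.19 / (4.74 × 3.6232) = 6.19 / 17.174 = 0.36043 ″/yr.

0.360 arcsec/yr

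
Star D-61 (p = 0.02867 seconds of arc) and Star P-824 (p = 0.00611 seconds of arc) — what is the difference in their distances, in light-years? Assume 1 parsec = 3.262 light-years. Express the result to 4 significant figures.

d_A = 1/0.02867″ = 34.88 pc; d_B = 1/0.006110″ = 163.67 pc.
|d_B − d_A| = |163.67 − 34.88| = 128.79 pc = 128.79 × 3.262 ly = 420.11 ly.

420.1 ly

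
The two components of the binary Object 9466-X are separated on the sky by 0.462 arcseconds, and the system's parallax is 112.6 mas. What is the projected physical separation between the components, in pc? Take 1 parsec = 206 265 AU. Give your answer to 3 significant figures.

1.99 × 10^-5 pc

d = 1/p = 1/0.1126″ = 8.881 pc.
At distance d (pc), an angle of θ arcsec spans θ·d AU: s = 0.462 × 8.881 = 4.103 AU.
= 4.103 / 206265 = 1.9892 × 10^-5 pc.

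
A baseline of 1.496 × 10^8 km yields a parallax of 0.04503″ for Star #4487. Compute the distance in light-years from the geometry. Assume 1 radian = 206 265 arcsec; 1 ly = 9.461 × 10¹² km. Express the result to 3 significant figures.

θ = 0.04503″ = 0.04503/206265 = 2.1831 × 10^-7 rad.
d = B/θ = (1.496 × 10^8) / (2.1831 × 10^-7) = 6.8526 × 10^14 km = (6.8526 × 10^14) / (9.461 × 10^12) ly = 72.43 ly.

72.4 ly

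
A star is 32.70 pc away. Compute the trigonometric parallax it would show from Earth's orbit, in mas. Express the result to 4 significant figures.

30.58 mas

p = 1/d = 1/32.7 = 0.030581 arcsec.
= 0.030581 × 1000 = 30.581 mas.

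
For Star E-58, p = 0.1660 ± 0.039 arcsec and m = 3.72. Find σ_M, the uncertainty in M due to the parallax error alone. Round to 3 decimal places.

σ_M = 0.510 mag

M = m − 5 log₁₀ d + 5 = m + 5 log₁₀ p + 5, so ∂M/∂p = 5/(p ln 10).
σ_M = (5/ln 10) · (σ_p/p) = 2.1715 × 0.039/0.1660 = 2.1715 × 0.23494 = 0.51017.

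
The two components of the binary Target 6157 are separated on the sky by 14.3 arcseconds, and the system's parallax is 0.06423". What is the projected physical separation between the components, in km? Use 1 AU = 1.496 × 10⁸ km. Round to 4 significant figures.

3.331 × 10^10 km

d = 1/p = 1/0.06423″ = 15.569 pc.
At distance d (pc), an angle of θ arcsec spans θ·d AU: s = 14.3 × 15.569 = 222.64 AU.
= 222.64 × 1.496 × 10⁸ km = 3.3307 × 10^10 km.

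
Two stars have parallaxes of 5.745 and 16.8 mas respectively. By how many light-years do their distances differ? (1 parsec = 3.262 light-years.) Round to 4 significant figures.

373.6 ly

d_A = 1/0.005745″ = 174.06 pc; d_B = 1/0.01680″ = 59.524 pc.
|d_B − d_A| = |59.524 − 174.06| = 114.54 pc = 114.54 × 3.262 ly = 373.63 ly.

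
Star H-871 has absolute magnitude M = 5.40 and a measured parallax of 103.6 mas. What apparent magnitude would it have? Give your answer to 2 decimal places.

d = 1/p = 1/0.1036″ = 9.6525 pc.
m − M = 5 log₁₀ d − 5 = 5 log₁₀(9.6525) − 5 = 4.9232 − 5 = -0.0768.
m = M + (m − M) = 5.40 + (-0.0768) = 5.32.

m = 5.32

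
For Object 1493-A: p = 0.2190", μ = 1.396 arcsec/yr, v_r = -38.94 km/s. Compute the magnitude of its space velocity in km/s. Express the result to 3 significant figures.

49.3 km/s

d = 1/p = 1/0.2190″ = 4.5662 pc.
v_t = 4.740 μ d = 4.740 × 1.396 × 4.5662 = 30.215 km/s.
v = √(v_r² + v_t²) = √((-38.94)² + 30.215²) = √2429.27 = 49.288 km/s.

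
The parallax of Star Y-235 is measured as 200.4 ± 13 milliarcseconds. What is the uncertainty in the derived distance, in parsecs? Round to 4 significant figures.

d = 1/p, so σ_d = σ_p / p².
σ_d = 0.0130 / (0.2004)² = 0.0130 / 0.04016 = 0.32371 pc.

0.3237 pc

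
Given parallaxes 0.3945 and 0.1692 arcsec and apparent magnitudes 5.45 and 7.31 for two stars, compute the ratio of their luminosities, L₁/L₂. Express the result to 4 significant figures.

d₁ = 1/p₁ = 1/0.3945″ = 2.5349 pc; d₂ = 1/p₂ = 1/0.1692″ = 5.9102 pc.
M₁ = m₁ − 5 log₁₀ d₁ + 5 = 5.45 − 2.0198 + 5 = 8.4302.
M₂ = 7.31 − 3.8580 + 5 = 8.4520.
L₁/L₂ = 10^(0.4(M₂ − M₁)) = 10^(0.4 × 0.0218) = 10^0.00872 = 1.0203.

L₁/L₂ = 1.020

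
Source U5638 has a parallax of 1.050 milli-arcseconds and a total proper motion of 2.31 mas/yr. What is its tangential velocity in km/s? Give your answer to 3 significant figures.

d = 1/p = 1/0.001050″ = 952.38 pc.
μ = 2.31 mas/yr = 0.00231 ″/yr.
v_t = 4.74 × μ × d = 4.74 × 0.00231 × 952.38 = 10.428 km/s.

10.4 km/s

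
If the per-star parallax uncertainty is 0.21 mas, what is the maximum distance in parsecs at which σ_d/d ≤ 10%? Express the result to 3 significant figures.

476 pc

σ_d/d = σ_p/p, so the condition is σ_p/p ≤ 0.10, i.e. p ≥ σ_p/0.10.
p_min = 0.21/0.10 = 2.1 mas = 0.0021 arcsec.
d_max = 1/p_min = 1/0.0021 = 476.19 pc.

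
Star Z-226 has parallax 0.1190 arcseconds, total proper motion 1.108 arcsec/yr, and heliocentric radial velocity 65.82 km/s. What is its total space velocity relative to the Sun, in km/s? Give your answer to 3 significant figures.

d = 1/p = 1/0.1190″ = 8.4034 pc.
v_t = 4.740 μ d = 4.740 × 1.108 × 8.4034 = 44.134 km/s.
v = √(v_r² + v_t²) = √(65.82² + 44.134²) = √6280.08 = 79.247 km/s.

79.2 km/s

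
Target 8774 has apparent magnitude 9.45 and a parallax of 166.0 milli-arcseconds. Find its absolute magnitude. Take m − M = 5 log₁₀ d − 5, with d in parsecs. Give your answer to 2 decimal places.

d = 1/p = 1/0.1660″ = 6.0241 pc.
m − M = 5 log₁₀(6.0241) − 5 = 3.8995 − 5 = -1.1005.
M = m − (m − M) = 9.45 − (-1.1005) = 10.55.

M = 10.55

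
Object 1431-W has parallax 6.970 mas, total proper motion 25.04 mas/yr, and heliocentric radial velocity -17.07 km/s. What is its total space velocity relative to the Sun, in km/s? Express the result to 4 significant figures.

24.11 km/s

d = 1/p = 1/0.006970″ = 143.47 pc.
μ = 25.04 mas/yr = 0.02504 ″/yr.
v_t = 4.740 μ d = 4.740 × 0.02504 × 143.47 = 17.028 km/s.
v = √(v_r² + v_t²) = √((-17.07)² + 17.028²) = √581.338 = 24.111 km/s.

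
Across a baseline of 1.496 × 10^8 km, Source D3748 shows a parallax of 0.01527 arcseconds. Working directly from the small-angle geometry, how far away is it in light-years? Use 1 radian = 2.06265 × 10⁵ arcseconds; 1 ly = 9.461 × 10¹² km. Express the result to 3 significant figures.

214 ly

θ = 0.01527″ = 0.01527/206265 = 7.4031 × 10^-8 rad.
d = B/θ = (1.496 × 10^8) / (7.4031 × 10^-8) = 2.0208 × 10^15 km = (2.0208 × 10^15) / (9.461 × 10^12) ly = 213.59 ly.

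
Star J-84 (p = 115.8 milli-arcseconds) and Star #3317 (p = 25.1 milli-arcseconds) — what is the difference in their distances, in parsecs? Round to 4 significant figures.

d_A = 1/0.1158″ = 8.6356 pc; d_B = 1/0.02510″ = 39.841 pc.
|d_B − d_A| = |39.841 − 8.6356| = 31.205 pc.

31.21 pc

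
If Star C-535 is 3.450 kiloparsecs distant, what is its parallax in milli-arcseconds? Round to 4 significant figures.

d = 3.450 kpc = 3450 pc.
p = 1/d = 1/3450 = 0.00028986 arcsec.
= 0.00028986 × 1000 = 0.28986 mas.

0.2899 mas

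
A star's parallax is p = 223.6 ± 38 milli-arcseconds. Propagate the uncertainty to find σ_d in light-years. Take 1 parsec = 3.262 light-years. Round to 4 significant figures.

d = 1/p, so σ_d = σ_p / p².
σ_d = 0.0380 / (0.2236)² = 0.0380 / 0.049997 = 0.76005 pc = 0.76005 × 3.262 ly = 2.4793 ly.

2.479 ly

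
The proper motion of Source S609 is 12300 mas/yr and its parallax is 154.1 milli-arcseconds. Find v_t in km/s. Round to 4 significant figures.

d = 1/p = 1/0.1541″ = 6.4893 pc.
μ = 12300 mas/yr = 12.3 ″/yr.
v_t = 4.74 × μ × d = 4.74 × 12.3 × 6.4893 = 378.34 km/s.

378.3 km/s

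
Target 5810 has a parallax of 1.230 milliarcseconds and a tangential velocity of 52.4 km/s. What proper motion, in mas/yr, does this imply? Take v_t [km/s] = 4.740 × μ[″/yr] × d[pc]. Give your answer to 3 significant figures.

d = 1/p = 1/0.001230″ = 813.01 pc.
μ = v_t / (4.74 d) = 52.4 / (4.74 × 813.01) = 52.4 / 3853.7 = 0.013597 ″/yr = 13.597 mas/yr.

13.6 mas/yr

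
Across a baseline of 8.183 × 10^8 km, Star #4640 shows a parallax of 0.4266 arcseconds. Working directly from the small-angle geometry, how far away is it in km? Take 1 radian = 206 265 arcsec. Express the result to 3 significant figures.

θ = 0.4266″ = 0.4266/206265 = 2.0682 × 10^-6 rad.
d = B/θ = (8.183 × 10^8) / (2.0682 × 10^-6) = 3.9566 × 10^14 km.

3.96 × 10^14 km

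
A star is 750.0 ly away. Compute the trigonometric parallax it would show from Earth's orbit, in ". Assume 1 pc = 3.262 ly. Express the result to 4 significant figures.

d = 750.0 ly ÷ 3.262 = 229.92 pc.
p = 1/d = 1/229.92 = 0.0043493 arcsec.

0.004349 "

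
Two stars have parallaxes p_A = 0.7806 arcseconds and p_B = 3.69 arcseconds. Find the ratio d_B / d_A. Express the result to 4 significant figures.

Since d = 1/p, d_B/d_A = p_A/p_B.
= 0.7806 / 3.69 = 0.21154.

0.2115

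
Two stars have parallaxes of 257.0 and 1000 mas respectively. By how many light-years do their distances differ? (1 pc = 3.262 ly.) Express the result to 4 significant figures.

d_A = 1/0.2570″ = 3.8911 pc; d_B = 1/1.000″ = 1 pc.
|d_B − d_A| = |1 − 3.8911| = 2.8911 pc = 2.8911 × 3.262 ly = 9.4308 ly.

9.431 ly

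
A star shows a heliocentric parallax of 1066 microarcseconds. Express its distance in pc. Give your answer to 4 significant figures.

938.1 pc

p = 1066 microarcseconds = 0.001066 arcsec.
d = 1/p = 1/0.001066 = 938.09 pc.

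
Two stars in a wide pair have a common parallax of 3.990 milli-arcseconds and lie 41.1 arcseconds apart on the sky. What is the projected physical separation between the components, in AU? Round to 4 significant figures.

d = 1/p = 1/0.003990″ = 250.63 pc.
At distance d (pc), an angle of θ arcsec spans θ·d AU: s = 41.1 × 250.63 = 10301 AU.

10300 AU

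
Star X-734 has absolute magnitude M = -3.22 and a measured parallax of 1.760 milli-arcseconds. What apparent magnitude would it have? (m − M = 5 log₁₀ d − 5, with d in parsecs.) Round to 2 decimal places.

m = 5.55

d = 1/p = 1/0.001760″ = 568.18 pc.
m − M = 5 log₁₀ d − 5 = 5 log₁₀(568.18) − 5 = 13.7724 − 5 = 8.7724.
m = M + (m − M) = -3.22 + 8.7724 = 5.55.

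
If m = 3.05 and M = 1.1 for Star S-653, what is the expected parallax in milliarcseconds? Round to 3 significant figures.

m − M = 3.05 − 1.1 = 1.95.
d = 10^((m−M)/5 + 1) = 10^1.390 = 24.547 pc.
p = 1/d = 1/24.547 = 0.040738 arcsec = 40.738 mas.

40.7 mas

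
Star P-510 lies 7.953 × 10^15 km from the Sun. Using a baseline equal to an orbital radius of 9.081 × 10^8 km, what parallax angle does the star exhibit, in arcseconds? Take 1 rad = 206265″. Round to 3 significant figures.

θ ≈ B/d = (9.081 × 10^8) / (7.953 × 10^15) = 1.1418 × 10^-7 rad.
In arcseconds: 1.1418 × 10^-7 × 206265 = 0.023551″.

0.0236 arcsec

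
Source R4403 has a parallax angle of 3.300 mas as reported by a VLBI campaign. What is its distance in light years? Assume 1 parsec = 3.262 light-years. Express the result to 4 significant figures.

988.5 light years

p = 3.300 mas = 0.003300 arcsec.
d = 1/p = 1/0.003300 = 303.03 pc.
In light-years: 303.03 × 3.262 = 988.48 ly.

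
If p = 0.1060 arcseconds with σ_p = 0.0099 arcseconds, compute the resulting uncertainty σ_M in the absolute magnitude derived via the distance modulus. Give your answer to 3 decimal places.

σ_M = 0.203 mag

M = m − 5 log₁₀ d + 5 = m + 5 log₁₀ p + 5, so ∂M/∂p = 5/(p ln 10).
σ_M = (5/ln 10) · (σ_p/p) = 2.1715 × 0.0099/0.1060 = 2.1715 × 0.093396 = 0.20281.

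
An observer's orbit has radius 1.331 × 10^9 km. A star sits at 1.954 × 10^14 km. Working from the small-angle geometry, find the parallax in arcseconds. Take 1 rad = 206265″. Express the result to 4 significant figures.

1.405 arcsec

θ ≈ B/d = (1.331 × 10^9) / (1.954 × 10^14) = 6.8117 × 10^-6 rad.
In arcseconds: 6.8117 × 10^-6 × 206265 = 1.405″.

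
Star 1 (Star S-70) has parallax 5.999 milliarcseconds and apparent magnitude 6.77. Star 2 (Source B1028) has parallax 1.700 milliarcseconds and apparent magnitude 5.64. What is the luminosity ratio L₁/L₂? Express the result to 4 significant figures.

d₁ = 1/p₁ = 1/0.005999″ = 166.69 pc; d₂ = 1/p₂ = 1/0.001700″ = 588.24 pc.
M₁ = m₁ − 5 log₁₀ d₁ + 5 = 6.77 − 11.1095 + 5 = 0.6605.
M₂ = 5.64 − 13.8478 + 5 = -3.2078.
L₁/L₂ = 10^(0.4(M₂ − M₁)) = 10^(0.4 × (-3.8683)) = 10^(-1.54732) = 0.028358.

L₁/L₂ = 0.02836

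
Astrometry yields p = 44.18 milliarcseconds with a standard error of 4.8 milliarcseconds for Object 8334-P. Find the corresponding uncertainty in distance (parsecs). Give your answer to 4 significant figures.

2.459 pc

d = 1/p, so σ_d = σ_p / p².
σ_d = 0.00480 / (0.04418)² = 0.00480 / 0.0019519 = 2.4591 pc.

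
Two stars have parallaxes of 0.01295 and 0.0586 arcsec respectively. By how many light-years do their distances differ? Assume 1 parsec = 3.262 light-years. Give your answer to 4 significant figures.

d_A = 1/0.01295″ = 77.22 pc; d_B = 1/0.05860″ = 17.065 pc.
|d_B − d_A| = |17.065 − 77.22| = 60.155 pc = 60.155 × 3.262 ly = 196.23 ly.

196.2 ly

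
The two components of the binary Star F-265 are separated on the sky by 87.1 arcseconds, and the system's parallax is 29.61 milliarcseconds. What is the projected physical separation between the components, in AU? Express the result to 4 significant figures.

d = 1/p = 1/0.02961″ = 33.772 pc.
At distance d (pc), an angle of θ arcsec spans θ·d AU: s = 87.1 × 33.772 = 2941.5 AU.

2942 AU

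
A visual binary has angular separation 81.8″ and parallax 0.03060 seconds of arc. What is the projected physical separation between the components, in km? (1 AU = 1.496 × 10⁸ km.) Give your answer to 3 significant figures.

d = 1/p = 1/0.03060″ = 32.68 pc.
At distance d (pc), an angle of θ arcsec spans θ·d AU: s = 81.8 × 32.68 = 2673.2 AU.
= 2673.2 × 1.496 × 10⁸ km = 3.9991 × 10^11 km.

4.00 × 10^11 km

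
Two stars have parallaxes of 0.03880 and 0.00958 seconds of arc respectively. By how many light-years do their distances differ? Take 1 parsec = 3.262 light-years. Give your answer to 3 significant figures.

d_A = 1/0.03880″ = 25.773 pc; d_B = 1/0.009580″ = 104.38 pc.
|d_B − d_A| = |104.38 − 25.773| = 78.607 pc = 78.607 × 3.262 ly = 256.42 ly.

256 ly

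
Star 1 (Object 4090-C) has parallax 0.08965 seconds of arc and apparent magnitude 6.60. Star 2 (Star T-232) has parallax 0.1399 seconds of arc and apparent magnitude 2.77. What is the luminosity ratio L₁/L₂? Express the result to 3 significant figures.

d₁ = 1/p₁ = 1/0.08965″ = 11.154 pc; d₂ = 1/p₂ = 1/0.1399″ = 7.148 pc.
M₁ = m₁ − 5 log₁₀ d₁ + 5 = 6.60 − 5.2372 + 5 = 6.3628.
M₂ = 2.77 − 4.2709 + 5 = 3.4991.
L₁/L₂ = 10^(0.4(M₂ − M₁)) = 10^(0.4 × (-2.8637)) = 10^(-1.14548) = 0.071535.

L₁/L₂ = 0.0715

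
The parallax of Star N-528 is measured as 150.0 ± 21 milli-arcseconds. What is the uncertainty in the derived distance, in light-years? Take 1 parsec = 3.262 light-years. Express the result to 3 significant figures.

3.04 ly

d = 1/p, so σ_d = σ_p / p².
σ_d = 0.0210 / (0.1500)² = 0.0210 / 0.0225 = 0.93333 pc = 0.93333 × 3.262 ly = 3.0445 ly.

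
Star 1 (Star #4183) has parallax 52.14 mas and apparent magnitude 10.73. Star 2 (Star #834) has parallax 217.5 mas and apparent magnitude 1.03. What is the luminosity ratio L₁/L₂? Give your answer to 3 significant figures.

L₁/L₂ = 0.00229

d₁ = 1/p₁ = 1/0.05214″ = 19.179 pc; d₂ = 1/p₂ = 1/0.2175″ = 4.5977 pc.
M₁ = m₁ − 5 log₁₀ d₁ + 5 = 10.73 − 6.4141 + 5 = 9.3159.
M₂ = 1.03 − 3.3127 + 5 = 2.7173.
L₁/L₂ = 10^(0.4(M₂ − M₁)) = 10^(0.4 × (-6.5986)) = 10^(-2.63944) = 0.0022938.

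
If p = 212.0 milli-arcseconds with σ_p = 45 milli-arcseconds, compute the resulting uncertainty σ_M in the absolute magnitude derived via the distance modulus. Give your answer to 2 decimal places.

M = m − 5 log₁₀ d + 5 = m + 5 log₁₀ p + 5, so ∂M/∂p = 5/(p ln 10).
σ_M = (5/ln 10) · (σ_p/p) = 2.1715 × 45/212.0 = 2.1715 × 0.21226 = 0.46092.

σ_M = 0.46 mag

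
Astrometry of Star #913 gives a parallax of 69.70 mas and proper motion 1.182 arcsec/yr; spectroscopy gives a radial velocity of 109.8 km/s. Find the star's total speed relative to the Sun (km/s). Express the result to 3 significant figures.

d = 1/p = 1/0.06970″ = 14.347 pc.
v_t = 4.740 μ d = 4.740 × 1.182 × 14.347 = 80.382 km/s.
v = √(v_r² + v_t²) = √(109.8² + 80.382²) = √18517.3 = 136.08 km/s.

136 km/s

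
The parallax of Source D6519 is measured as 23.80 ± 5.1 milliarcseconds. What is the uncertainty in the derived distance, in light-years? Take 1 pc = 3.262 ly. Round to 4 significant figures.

29.37 ly

d = 1/p, so σ_d = σ_p / p².
σ_d = 0.00510 / (0.02380)² = 0.00510 / 0.00056644 = 9.0036 pc = 9.0036 × 3.262 ly = 29.37 ly.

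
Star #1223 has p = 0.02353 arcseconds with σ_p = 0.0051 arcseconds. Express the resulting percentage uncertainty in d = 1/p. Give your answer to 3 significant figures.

21.7%

For d = 1/p, |σ_d/d| = |σ_p/p|.
σ_p/p = 0.0051 / 0.02353 = 0.21674 = 21.674%.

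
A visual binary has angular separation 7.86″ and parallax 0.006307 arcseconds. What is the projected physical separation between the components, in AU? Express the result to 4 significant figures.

d = 1/p = 1/0.006307″ = 158.55 pc.
At distance d (pc), an angle of θ arcsec spans θ·d AU: s = 7.86 × 158.55 = 1246.2 AU.

1246 AU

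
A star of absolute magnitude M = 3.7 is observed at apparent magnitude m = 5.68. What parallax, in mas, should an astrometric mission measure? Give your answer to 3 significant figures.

40.2 mas

m − M = 5.68 − 3.7 = 1.98.
d = 10^((m−M)/5 + 1) = 10^1.396 = 24.889 pc.
p = 1/d = 1/24.889 = 0.040178 arcsec = 40.178 mas.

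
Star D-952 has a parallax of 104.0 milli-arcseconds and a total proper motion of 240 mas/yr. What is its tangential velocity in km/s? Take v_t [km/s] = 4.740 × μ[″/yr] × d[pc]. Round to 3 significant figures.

d = 1/p = 1/0.1040″ = 9.6154 pc.
μ = 240 mas/yr = 0.240 ″/yr.
v_t = 4.74 × μ × d = 4.74 × 0.240 × 9.6154 = 10.938 km/s.

10.9 km/s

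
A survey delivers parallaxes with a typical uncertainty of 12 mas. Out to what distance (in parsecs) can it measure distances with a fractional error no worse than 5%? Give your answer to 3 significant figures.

4.17 pc

σ_d/d = σ_p/p, so the condition is σ_p/p ≤ 0.05, i.e. p ≥ σ_p/0.05.
p_min = 12/0.05 = 240 mas = 0.24 arcsec.
d_max = 1/p_min = 1/0.24 = 4.1667 pc.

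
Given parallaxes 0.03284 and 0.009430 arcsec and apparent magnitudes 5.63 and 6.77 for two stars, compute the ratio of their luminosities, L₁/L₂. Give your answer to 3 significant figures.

L₁/L₂ = 0.236

d₁ = 1/p₁ = 1/0.03284″ = 30.451 pc; d₂ = 1/p₂ = 1/0.009430″ = 106.04 pc.
M₁ = m₁ − 5 log₁₀ d₁ + 5 = 5.63 − 7.4180 + 5 = 3.2120.
M₂ = 6.77 − 10.1273 + 5 = 1.6427.
L₁/L₂ = 10^(0.4(M₂ − M₁)) = 10^(0.4 × (-1.5693)) = 10^(-0.62772) = 0.23566.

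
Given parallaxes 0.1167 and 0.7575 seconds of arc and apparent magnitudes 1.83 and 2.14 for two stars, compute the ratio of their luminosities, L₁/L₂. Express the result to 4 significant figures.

L₁/L₂ = 56.06

d₁ = 1/p₁ = 1/0.1167″ = 8.569 pc; d₂ = 1/p₂ = 1/0.7575″ = 1.3201 pc.
M₁ = m₁ − 5 log₁₀ d₁ + 5 = 1.83 − 4.6647 + 5 = 2.1653.
M₂ = 2.14 − 0.6030 + 5 = 6.5370.
L₁/L₂ = 10^(0.4(M₂ − M₁)) = 10^(0.4 × 4.3717) = 10^1.74868 = 56.063.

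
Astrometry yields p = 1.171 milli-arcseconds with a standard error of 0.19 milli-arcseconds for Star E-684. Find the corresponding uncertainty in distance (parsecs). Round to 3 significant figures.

139 pc

d = 1/p, so σ_d = σ_p / p².
σ_d = 0.000190 / (0.001171)² = 0.000190 / 0.0000013712 = 138.56 pc.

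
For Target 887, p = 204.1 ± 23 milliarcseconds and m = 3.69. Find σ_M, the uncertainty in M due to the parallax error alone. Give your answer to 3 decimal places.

σ_M = 0.245 mag

M = m − 5 log₁₀ d + 5 = m + 5 log₁₀ p + 5, so ∂M/∂p = 5/(p ln 10).
σ_M = (5/ln 10) · (σ_p/p) = 2.1715 × 23/204.1 = 2.1715 × 0.11269 = 0.24471.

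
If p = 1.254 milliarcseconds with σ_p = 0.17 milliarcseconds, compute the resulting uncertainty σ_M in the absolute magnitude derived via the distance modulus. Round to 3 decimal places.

M = m − 5 log₁₀ d + 5 = m + 5 log₁₀ p + 5, so ∂M/∂p = 5/(p ln 10).
σ_M = (5/ln 10) · (σ_p/p) = 2.1715 × 0.17/1.254 = 2.1715 × 0.13557 = 0.29439.

σ_M = 0.294 mag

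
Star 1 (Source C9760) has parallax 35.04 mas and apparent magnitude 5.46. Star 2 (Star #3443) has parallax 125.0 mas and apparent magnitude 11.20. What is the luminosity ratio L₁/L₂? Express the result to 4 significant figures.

d₁ = 1/p₁ = 1/0.03504″ = 28.539 pc; d₂ = 1/p₂ = 1/0.1250″ = 8 pc.
M₁ = m₁ − 5 log₁₀ d₁ + 5 = 5.46 − 7.2772 + 5 = 3.1828.
M₂ = 11.20 − 4.5154 + 5 = 11.6846.
L₁/L₂ = 10^(0.4(M₂ − M₁)) = 10^(0.4 × 8.5018) = 10^3.40072 = 2516.1.

L₁/L₂ = 2516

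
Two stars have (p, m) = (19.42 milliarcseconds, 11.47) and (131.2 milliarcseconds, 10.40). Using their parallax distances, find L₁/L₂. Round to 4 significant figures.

d₁ = 1/p₁ = 1/0.01942″ = 51.493 pc; d₂ = 1/p₂ = 1/0.1312″ = 7.622 pc.
M₁ = m₁ − 5 log₁₀ d₁ + 5 = 11.47 − 8.5587 + 5 = 7.9113.
M₂ = 10.40 − 4.4103 + 5 = 10.9897.
L₁/L₂ = 10^(0.4(M₂ − M₁)) = 10^(0.4 × 3.0784) = 10^1.23136 = 17.036.

L₁/L₂ = 17.04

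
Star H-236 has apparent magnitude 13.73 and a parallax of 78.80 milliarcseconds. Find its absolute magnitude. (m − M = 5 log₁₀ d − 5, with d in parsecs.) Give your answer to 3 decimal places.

d = 1/p = 1/0.07880″ = 12.69 pc.
m − M = 5 log₁₀(12.69) − 5 = 5.5173 − 5 = 0.5173.
M = m − (m − M) = 13.73 − 0.5173 = 13.213.

M = 13.213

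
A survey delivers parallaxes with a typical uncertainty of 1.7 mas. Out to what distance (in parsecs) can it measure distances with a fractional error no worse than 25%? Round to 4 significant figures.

147.1 pc

σ_d/d = σ_p/p, so the condition is σ_p/p ≤ 0.25, i.e. p ≥ σ_p/0.25.
p_min = 1.7/0.25 = 6.8 mas = 0.0068 arcsec.
d_max = 1/p_min = 1/0.0068 = 147.06 pc.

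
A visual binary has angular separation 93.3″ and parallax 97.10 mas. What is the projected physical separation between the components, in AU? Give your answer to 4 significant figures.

960.9 AU

d = 1/p = 1/0.09710″ = 10.299 pc.
At distance d (pc), an angle of θ arcsec spans θ·d AU: s = 93.3 × 10.299 = 960.9 AU.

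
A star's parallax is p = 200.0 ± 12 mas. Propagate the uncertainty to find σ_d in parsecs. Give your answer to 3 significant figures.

d = 1/p, so σ_d = σ_p / p².
σ_d = 0.0120 / (0.2000)² = 0.0120 / 0.04 = 0.3 pc.

0.300 pc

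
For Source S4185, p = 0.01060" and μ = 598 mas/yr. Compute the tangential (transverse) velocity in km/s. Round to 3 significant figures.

267 km/s

d = 1/p = 1/0.01060″ = 94.34 pc.
μ = 598 mas/yr = 0.598 ″/yr.
v_t = 4.74 × μ × d = 4.74 × 0.598 × 94.34 = 267.41 km/s.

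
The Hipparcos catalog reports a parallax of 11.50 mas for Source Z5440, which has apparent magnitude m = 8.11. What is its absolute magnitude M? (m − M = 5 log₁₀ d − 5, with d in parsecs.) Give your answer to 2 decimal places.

d = 1/p = 1/0.01150″ = 86.957 pc.
m − M = 5 log₁₀(86.957) − 5 = 9.6965 − 5 = 4.6965.
M = m − (m − M) = 8.11 − 4.6965 = 3.41.

M = 3.41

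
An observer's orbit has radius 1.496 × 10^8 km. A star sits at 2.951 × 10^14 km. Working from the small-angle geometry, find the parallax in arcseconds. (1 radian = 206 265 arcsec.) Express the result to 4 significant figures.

0.1046 arcsec

θ ≈ B/d = (1.496 × 10^8) / (2.951 × 10^14) = 5.0695 × 10^-7 rad.
In arcseconds: 5.0695 × 10^-7 × 206265 = 0.10457″.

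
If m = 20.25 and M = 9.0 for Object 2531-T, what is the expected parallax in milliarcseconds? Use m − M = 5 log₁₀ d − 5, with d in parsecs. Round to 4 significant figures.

0.5623 mas

m − M = 20.25 − 9.0 = 11.25.
d = 10^((m−M)/5 + 1) = 10^3.250 = 1778.3 pc.
p = 1/d = 1/1778.3 = 0.00056233 arcsec = 0.56233 mas.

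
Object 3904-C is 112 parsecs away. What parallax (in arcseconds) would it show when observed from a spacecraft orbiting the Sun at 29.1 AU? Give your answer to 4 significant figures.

p (arcsec) = B (AU) / d (pc).
p = 29.1 / 112 = 0.25982 arcsec.

0.2598 arcsec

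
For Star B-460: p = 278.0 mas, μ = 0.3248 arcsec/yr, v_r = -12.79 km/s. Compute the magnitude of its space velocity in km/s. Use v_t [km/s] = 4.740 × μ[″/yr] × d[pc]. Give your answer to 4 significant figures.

d = 1/p = 1/0.2780″ = 3.5971 pc.
v_t = 4.740 μ d = 4.740 × 0.3248 × 3.5971 = 5.5379 km/s.
v = √(v_r² + v_t²) = √((-12.79)² + 5.5379²) = √194.252 = 13.937 km/s.

13.94 km/s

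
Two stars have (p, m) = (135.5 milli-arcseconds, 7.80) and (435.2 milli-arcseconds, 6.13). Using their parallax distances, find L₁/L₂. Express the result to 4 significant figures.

L₁/L₂ = 2.216

d₁ = 1/p₁ = 1/0.1355″ = 7.3801 pc; d₂ = 1/p₂ = 1/0.4352″ = 2.2978 pc.
M₁ = m₁ − 5 log₁₀ d₁ + 5 = 7.80 − 4.3403 + 5 = 8.4597.
M₂ = 6.13 − 1.8066 + 5 = 9.3234.
L₁/L₂ = 10^(0.4(M₂ − M₁)) = 10^(0.4 × 0.8637) = 10^0.34548 = 2.2155.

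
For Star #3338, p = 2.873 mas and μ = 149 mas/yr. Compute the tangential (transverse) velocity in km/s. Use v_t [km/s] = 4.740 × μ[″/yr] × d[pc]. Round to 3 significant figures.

246 km/s

d = 1/p = 1/0.002873″ = 348.07 pc.
μ = 149 mas/yr = 0.149 ″/yr.
v_t = 4.74 × μ × d = 4.74 × 0.149 × 348.07 = 245.83 km/s.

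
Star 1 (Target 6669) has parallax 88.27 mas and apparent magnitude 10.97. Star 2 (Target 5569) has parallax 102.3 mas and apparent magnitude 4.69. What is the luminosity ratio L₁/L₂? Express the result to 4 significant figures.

L₁/L₂ = 0.004132

d₁ = 1/p₁ = 1/0.08827″ = 11.329 pc; d₂ = 1/p₂ = 1/0.1023″ = 9.7752 pc.
M₁ = m₁ − 5 log₁₀ d₁ + 5 = 10.97 − 5.2710 + 5 = 10.6990.
M₂ = 4.69 − 4.9506 + 5 = 4.7394.
L₁/L₂ = 10^(0.4(M₂ − M₁)) = 10^(0.4 × (-5.9596)) = 10^(-2.38384) = 0.004132.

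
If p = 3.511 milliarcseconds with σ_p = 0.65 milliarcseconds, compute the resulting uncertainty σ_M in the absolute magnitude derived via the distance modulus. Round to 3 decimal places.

M = m − 5 log₁₀ d + 5 = m + 5 log₁₀ p + 5, so ∂M/∂p = 5/(p ln 10).
σ_M = (5/ln 10) · (σ_p/p) = 2.1715 × 0.65/3.511 = 2.1715 × 0.18513 = 0.40201.

σ_M = 0.402 mag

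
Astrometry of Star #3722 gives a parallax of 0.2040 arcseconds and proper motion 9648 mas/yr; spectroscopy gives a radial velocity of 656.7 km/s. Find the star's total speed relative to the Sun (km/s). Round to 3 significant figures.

694 km/s

d = 1/p = 1/0.2040″ = 4.902 pc.
μ = 9648 mas/yr = 9.648 ″/yr.
v_t = 4.740 μ d = 4.740 × 9.648 × 4.902 = 224.18 km/s.
v = √(v_r² + v_t²) = √(656.7² + 224.18²) = √481512 = 693.91 km/s.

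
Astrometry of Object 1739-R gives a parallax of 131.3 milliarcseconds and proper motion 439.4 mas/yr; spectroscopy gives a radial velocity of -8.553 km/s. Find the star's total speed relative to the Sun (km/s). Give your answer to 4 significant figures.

18.02 km/s

d = 1/p = 1/0.1313″ = 7.6161 pc.
μ = 439.4 mas/yr = 0.4394 ″/yr.
v_t = 4.740 μ d = 4.740 × 0.4394 × 7.6161 = 15.862 km/s.
v = √(v_r² + v_t²) = √((-8.553)² + 15.862²) = √324.757 = 18.021 km/s.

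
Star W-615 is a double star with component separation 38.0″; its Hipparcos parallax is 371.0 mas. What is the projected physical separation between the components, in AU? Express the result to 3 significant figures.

d = 1/p = 1/0.3710″ = 2.6954 pc.
At distance d (pc), an angle of θ arcsec spans θ·d AU: s = 38.0 × 2.6954 = 102.43 AU.

102 AU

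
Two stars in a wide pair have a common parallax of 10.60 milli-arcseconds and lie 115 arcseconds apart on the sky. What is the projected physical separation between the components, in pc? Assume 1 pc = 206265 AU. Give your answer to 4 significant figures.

d = 1/p = 1/0.01060″ = 94.34 pc.
At distance d (pc), an angle of θ arcsec spans θ·d AU: s = 115 × 94.34 = 10849 AU.
= 10849 / 206265 = 0.052597 pc.

0.05260 pc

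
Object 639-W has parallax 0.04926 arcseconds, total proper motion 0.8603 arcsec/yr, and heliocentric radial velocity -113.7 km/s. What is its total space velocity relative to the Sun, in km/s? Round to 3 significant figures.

d = 1/p = 1/0.04926″ = 20.3 pc.
v_t = 4.740 μ d = 4.740 × 0.8603 × 20.3 = 82.78 km/s.
v = √(v_r² + v_t²) = √((-113.7)² + 82.78²) = √19780.2 = 140.64 km/s.

141 km/s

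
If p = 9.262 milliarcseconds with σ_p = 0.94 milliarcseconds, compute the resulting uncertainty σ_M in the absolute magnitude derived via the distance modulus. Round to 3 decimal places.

σ_M = 0.220 mag

M = m − 5 log₁₀ d + 5 = m + 5 log₁₀ p + 5, so ∂M/∂p = 5/(p ln 10).
σ_M = (5/ln 10) · (σ_p/p) = 2.1715 × 0.94/9.262 = 2.1715 × 0.10149 = 0.22039.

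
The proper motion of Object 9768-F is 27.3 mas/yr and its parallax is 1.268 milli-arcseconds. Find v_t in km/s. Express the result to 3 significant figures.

d = 1/p = 1/0.001268″ = 788.64 pc.
μ = 27.3 mas/yr = 0.0273 ″/yr.
v_t = 4.74 × μ × d = 4.74 × 0.0273 × 788.64 = 102.05 km/s.

102 km/s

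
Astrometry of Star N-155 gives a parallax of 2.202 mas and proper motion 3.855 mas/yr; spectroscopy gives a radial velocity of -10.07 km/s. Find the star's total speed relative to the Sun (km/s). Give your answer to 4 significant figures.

d = 1/p = 1/0.002202″ = 454.13 pc.
μ = 3.855 mas/yr = 0.003855 ″/yr.
v_t = 4.740 μ d = 4.740 × 0.003855 × 454.13 = 8.2982 km/s.
v = √(v_r² + v_t²) = √((-10.07)² + 8.2982²) = √170.265 = 13.049 km/s.

13.05 km/s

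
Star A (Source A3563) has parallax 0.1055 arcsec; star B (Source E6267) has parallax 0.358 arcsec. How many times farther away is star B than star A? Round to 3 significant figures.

0.295

Since d = 1/p, d_B/d_A = p_A/p_B.
= 0.1055 / 0.358 = 0.29469.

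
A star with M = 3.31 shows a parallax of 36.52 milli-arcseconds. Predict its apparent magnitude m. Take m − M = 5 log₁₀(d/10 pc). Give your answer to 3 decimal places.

d = 1/p = 1/0.03652″ = 27.382 pc.
m − M = 5 log₁₀ d − 5 = 5 log₁₀(27.382) − 5 = 7.1873 − 5 = 2.1873.
m = M + (m − M) = 3.31 + 2.1873 = 5.497.

m = 5.497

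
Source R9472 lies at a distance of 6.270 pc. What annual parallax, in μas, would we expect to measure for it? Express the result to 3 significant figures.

159000 μas

p = 1/d = 1/6.27 = 0.15949 arcsec.
= 0.15949 × 10⁶ = 1.5949 × 10^5 μas.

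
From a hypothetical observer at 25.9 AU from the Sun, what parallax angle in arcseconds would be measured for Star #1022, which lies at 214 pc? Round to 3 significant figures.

p (arcsec) = B (AU) / d (pc).
p = 25.9 / 214 = 0.12103 arcsec.

0.121 arcsec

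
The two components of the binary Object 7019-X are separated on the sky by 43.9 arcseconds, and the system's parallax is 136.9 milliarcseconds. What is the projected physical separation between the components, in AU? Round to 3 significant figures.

d = 1/p = 1/0.1369″ = 7.3046 pc.
At distance d (pc), an angle of θ arcsec spans θ·d AU: s = 43.9 × 7.3046 = 320.67 AU.

321 AU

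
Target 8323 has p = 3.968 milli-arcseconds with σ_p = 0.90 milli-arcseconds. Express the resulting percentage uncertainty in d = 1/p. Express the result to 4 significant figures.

22.68%

For d = 1/p, |σ_d/d| = |σ_p/p|.
σ_p/p = 0.90 / 3.968 = 0.22681 = 22.681%.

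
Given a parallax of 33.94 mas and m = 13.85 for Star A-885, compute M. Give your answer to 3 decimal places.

M = 11.504

d = 1/p = 1/0.03394″ = 29.464 pc.
m − M = 5 log₁₀(29.464) − 5 = 7.3465 − 5 = 2.3465.
M = m − (m − M) = 13.85 − 2.3465 = 11.504.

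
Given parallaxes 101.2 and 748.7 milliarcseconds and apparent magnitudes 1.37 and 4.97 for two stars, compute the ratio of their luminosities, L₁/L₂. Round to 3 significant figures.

d₁ = 1/p₁ = 1/0.1012″ = 9.8814 pc; d₂ = 1/p₂ = 1/0.7487″ = 1.3356 pc.
M₁ = m₁ − 5 log₁₀ d₁ + 5 = 1.37 − 4.9741 + 5 = 1.3959.
M₂ = 4.97 − 0.6284 + 5 = 9.3416.
L₁/L₂ = 10^(0.4(M₂ − M₁)) = 10^(0.4 × 7.9457) = 10^3.17828 = 1507.6.

L₁/L₂ = 1510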